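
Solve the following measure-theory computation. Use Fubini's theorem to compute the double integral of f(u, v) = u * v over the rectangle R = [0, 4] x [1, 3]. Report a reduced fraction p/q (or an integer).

f(u, v) is a tensor product of a function of u and a function of v, and both factors are bounded continuous (hence Lebesgue integrable) on the rectangle, so Fubini's theorem applies:
  integral_R f d(m x m) = (integral_a1^b1 u du) * (integral_a2^b2 v dv).
Inner integral in u: integral_{0}^{4} u du = (4^2 - 0^2)/2
  = 8.
Inner integral in v: integral_{1}^{3} v dv = (3^2 - 1^2)/2
  = 4.
Product: (8) * (4) = 32.

32


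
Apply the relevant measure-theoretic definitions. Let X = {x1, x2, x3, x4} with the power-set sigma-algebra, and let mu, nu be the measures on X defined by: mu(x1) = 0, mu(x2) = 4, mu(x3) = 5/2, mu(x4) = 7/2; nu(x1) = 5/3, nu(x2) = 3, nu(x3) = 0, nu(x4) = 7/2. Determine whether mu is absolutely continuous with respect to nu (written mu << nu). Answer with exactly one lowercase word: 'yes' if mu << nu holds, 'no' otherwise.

mu << nu means: every nu-null measurable set is also mu-null; equivalently, for every atom x, if nu({x}) = 0 then mu({x}) = 0.
Checking each atom:
  x1: nu = 5/3 > 0 -> no constraint.
  x2: nu = 3 > 0 -> no constraint.
  x3: nu = 0, mu = 5/2 > 0 -> violates mu << nu.
  x4: nu = 7/2 > 0 -> no constraint.
The atom(s) x3 violate the condition (nu = 0 but mu > 0). Therefore mu is NOT absolutely continuous w.r.t. nu.

no


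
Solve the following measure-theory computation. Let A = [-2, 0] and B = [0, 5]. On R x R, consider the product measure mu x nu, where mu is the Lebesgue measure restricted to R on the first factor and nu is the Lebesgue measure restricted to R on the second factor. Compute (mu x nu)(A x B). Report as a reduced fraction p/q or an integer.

For a measurable rectangle A x B, the product measure satisfies
  (mu x nu)(A x B) = mu(A) * nu(B).
  mu(A) = 2.
  nu(B) = 5.
  (mu x nu)(A x B) = 2 * 5 = 10.

10


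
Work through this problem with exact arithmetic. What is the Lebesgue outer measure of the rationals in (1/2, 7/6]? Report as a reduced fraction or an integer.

Q cap (1/2, 7/6] is countable; list its elements as q_1, q_2, ... . Fix eps > 0 and cover the k-th point by an interval of length eps * 2^(-k). The cover has total length eps * sum_{k>=1} 2^(-k) = eps, so by definition of outer measure m*(Q cap (1/2, 7/6]) <= eps. Since eps was arbitrary and m* >= 0, the outer measure is 0.

0


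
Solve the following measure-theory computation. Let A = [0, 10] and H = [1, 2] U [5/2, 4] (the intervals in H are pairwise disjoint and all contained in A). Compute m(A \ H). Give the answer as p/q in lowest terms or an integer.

The ambient interval has length m(A) = 10 - 0 = 10.
Since the holes are disjoint and sit inside A, by finite additivity
  m(H) = sum_i (b_i - a_i), and m(A \ H) = m(A) - m(H).
Computing the hole measures:
  m(H_1) = 2 - 1 = 1.
  m(H_2) = 4 - 5/2 = 3/2.
Summed: m(H) = 1 + 3/2 = 5/2.
So m(A \ H) = 10 - 5/2 = 15/2.

15/2


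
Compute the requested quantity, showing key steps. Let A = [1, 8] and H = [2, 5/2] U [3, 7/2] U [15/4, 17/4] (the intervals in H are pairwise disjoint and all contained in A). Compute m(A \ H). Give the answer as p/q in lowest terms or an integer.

The ambient interval has length m(A) = 8 - 1 = 7.
Since the holes are disjoint and sit inside A, by finite additivity
  m(H) = sum_i (b_i - a_i), and m(A \ H) = m(A) - m(H).
Computing the hole measures:
  m(H_1) = 5/2 - 2 = 1/2.
  m(H_2) = 7/2 - 3 = 1/2.
  m(H_3) = 17/4 - 15/4 = 1/2.
Summed: m(H) = 1/2 + 1/2 + 1/2 = 3/2.
So m(A \ H) = 7 - 3/2 = 11/2.

11/2


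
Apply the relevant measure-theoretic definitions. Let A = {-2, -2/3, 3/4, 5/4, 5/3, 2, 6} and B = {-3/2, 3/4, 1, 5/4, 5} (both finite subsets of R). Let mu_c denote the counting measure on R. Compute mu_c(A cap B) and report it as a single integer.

Counting measure on a finite set equals cardinality. mu_c(A cap B) = |A cap B| (elements appearing in both).
Enumerating the elements of A that also lie in B gives 2 element(s).
So mu_c(A cap B) = 2.

2


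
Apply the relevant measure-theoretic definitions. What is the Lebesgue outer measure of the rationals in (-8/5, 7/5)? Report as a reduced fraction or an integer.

E = Q cap (-8/5, 7/5) is a subset of Q, which is countable. Enumerate Q = {q_1, q_2, ...}; for any eps > 0, cover q_k by the open interval (q_k - eps/2^(k+1), q_k + eps/2^(k+1)), of length eps/2^k. The total cover length is sum_{k>=1} eps/2^k = eps. Hence m*(E) <= m*(Q) <= eps for every eps > 0, and since outer measure is non-negative, m*(E) = 0.

0


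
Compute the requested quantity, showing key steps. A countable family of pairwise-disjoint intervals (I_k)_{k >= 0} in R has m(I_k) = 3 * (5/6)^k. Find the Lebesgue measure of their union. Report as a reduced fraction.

By countable additivity of the Lebesgue measure on pairwise disjoint measurable sets,
  m(union_{k >= 0} I_k) = sum_{k >= 0} m(I_k) = sum_{k >= 0} a * r^k,
  with a = 3 and r = 5/6.
Since 0 < r = 5/6 < 1, the geometric series converges:
  sum_{k >= 0} a * r^k = a / (1 - r).
  = 3 / (1 - 5/6)
  = 3 / (1/6)
  = 18.

18


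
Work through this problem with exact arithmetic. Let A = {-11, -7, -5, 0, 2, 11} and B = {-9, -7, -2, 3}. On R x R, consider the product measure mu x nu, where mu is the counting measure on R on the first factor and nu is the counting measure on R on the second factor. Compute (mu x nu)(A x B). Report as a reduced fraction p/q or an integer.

For a measurable rectangle A x B, the product measure satisfies
  (mu x nu)(A x B) = mu(A) * nu(B).
  mu(A) = 6.
  nu(B) = 4.
  (mu x nu)(A x B) = 6 * 4 = 24.

24


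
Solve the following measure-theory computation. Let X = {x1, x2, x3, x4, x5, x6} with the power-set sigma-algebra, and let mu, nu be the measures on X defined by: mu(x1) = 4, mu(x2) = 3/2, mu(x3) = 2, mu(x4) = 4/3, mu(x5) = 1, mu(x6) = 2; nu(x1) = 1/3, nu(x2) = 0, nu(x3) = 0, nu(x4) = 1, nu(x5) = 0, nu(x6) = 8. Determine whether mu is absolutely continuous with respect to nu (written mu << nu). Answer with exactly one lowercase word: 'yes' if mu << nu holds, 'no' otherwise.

mu << nu means: every nu-null measurable set is also mu-null; equivalently, for every atom x, if nu({x}) = 0 then mu({x}) = 0.
Checking each atom:
  x1: nu = 1/3 > 0 -> no constraint.
  x2: nu = 0, mu = 3/2 > 0 -> violates mu << nu.
  x3: nu = 0, mu = 2 > 0 -> violates mu << nu.
  x4: nu = 1 > 0 -> no constraint.
  x5: nu = 0, mu = 1 > 0 -> violates mu << nu.
  x6: nu = 8 > 0 -> no constraint.
The atom(s) x2, x3, x5 violate the condition (nu = 0 but mu > 0). Therefore mu is NOT absolutely continuous w.r.t. nu.

no


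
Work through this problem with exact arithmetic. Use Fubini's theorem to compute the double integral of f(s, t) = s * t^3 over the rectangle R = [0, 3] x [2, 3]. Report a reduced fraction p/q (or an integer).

f(s, t) is a tensor product of a function of s and a function of t, and both factors are bounded continuous (hence Lebesgue integrable) on the rectangle, so Fubini's theorem applies:
  integral_R f d(m x m) = (integral_a1^b1 s ds) * (integral_a2^b2 t^3 dt).
Inner integral in s: integral_{0}^{3} s ds = (3^2 - 0^2)/2
  = 9/2.
Inner integral in t: integral_{2}^{3} t^3 dt = (3^4 - 2^4)/4
  = 65/4.
Product: (9/2) * (65/4) = 585/8.

585/8


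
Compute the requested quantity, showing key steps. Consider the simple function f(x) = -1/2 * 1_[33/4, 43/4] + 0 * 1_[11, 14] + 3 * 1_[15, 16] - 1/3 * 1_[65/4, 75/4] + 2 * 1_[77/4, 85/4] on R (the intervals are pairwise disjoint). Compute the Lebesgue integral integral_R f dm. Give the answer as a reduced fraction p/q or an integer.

For a simple function f = sum_i c_i * 1_{A_i} with disjoint A_i,
  integral f dm = sum_i c_i * m(A_i).
Lengths of the A_i:
  m(A_1) = 43/4 - 33/4 = 5/2.
  m(A_2) = 14 - 11 = 3.
  m(A_3) = 16 - 15 = 1.
  m(A_4) = 75/4 - 65/4 = 5/2.
  m(A_5) = 85/4 - 77/4 = 2.
Contributions c_i * m(A_i):
  (-1/2) * (5/2) = -5/4.
  (0) * (3) = 0.
  (3) * (1) = 3.
  (-1/3) * (5/2) = -5/6.
  (2) * (2) = 4.
Total: -5/4 + 0 + 3 - 5/6 + 4 = 59/12.

59/12


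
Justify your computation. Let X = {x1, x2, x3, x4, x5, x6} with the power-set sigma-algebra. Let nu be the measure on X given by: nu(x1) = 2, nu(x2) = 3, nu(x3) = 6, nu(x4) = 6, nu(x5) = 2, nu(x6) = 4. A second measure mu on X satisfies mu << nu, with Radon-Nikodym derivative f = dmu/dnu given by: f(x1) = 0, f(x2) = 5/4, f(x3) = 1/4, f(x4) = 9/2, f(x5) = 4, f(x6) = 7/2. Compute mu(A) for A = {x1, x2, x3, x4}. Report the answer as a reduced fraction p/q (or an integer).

By the defining property of the Radon-Nikodym derivative, for every measurable set A,
  mu(A) = integral_A f dnu.
Since nu is a discrete measure concentrated on the atoms of X, the integral over A reduces to the sum
  mu(A) = sum_{x in A} f(x) * nu({x}).
Computing each term:
  x1: f(x1) * nu(x1) = 0 * 2 = 0.
  x2: f(x2) * nu(x2) = 5/4 * 3 = 15/4.
  x3: f(x3) * nu(x3) = 1/4 * 6 = 3/2.
  x4: f(x4) * nu(x4) = 9/2 * 6 = 27.
Summing: mu(A) = 0 + 15/4 + 3/2 + 27 = 129/4.

129/4


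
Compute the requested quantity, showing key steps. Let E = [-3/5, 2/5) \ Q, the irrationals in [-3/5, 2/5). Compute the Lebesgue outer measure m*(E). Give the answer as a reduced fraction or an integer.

The interval I = [-3/5, 2/5) has m(I) = 2/5 - (-3/5) = 1 (endpoints are measure-zero, so open/closed/half-open agree). Write I = (I cap Q) u (I \ Q). The rationals in I are countable, so m*(I cap Q) = 0 (cover each rational by intervals whose total length is arbitrarily small). By countable subadditivity m*(I) <= m*(I cap Q) + m*(I \ Q), hence m*(I \ Q) >= m(I) = 1. The reverse inequality m*(I \ Q) <= m*(I) = 1 is trivial since (I \ Q) is a subset of I. Therefore m*(I \ Q) = 1.

1


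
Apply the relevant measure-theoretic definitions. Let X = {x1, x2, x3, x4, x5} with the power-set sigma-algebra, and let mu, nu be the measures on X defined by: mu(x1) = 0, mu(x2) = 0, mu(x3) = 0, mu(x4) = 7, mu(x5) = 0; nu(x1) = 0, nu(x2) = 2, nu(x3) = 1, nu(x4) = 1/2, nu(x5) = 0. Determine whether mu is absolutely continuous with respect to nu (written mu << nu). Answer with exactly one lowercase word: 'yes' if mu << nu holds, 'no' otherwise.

mu << nu means: every nu-null measurable set is also mu-null; equivalently, for every atom x, if nu({x}) = 0 then mu({x}) = 0.
Checking each atom:
  x1: nu = 0, mu = 0 -> consistent with mu << nu.
  x2: nu = 2 > 0 -> no constraint.
  x3: nu = 1 > 0 -> no constraint.
  x4: nu = 1/2 > 0 -> no constraint.
  x5: nu = 0, mu = 0 -> consistent with mu << nu.
No atom violates the condition. Therefore mu << nu.

yes


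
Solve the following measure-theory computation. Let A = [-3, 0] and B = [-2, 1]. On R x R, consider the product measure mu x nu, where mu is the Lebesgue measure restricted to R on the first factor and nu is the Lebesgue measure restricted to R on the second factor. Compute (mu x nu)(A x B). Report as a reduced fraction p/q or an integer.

For a measurable rectangle A x B, the product measure satisfies
  (mu x nu)(A x B) = mu(A) * nu(B).
  mu(A) = 3.
  nu(B) = 3.
  (mu x nu)(A x B) = 3 * 3 = 9.

9


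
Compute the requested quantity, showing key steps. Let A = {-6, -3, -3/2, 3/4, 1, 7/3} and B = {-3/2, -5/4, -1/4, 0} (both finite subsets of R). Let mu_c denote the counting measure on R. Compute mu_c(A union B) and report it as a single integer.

Counting measure on a finite set equals cardinality. By inclusion-exclusion, |A union B| = |A| + |B| - |A cap B|.
|A| = 6, |B| = 4, |A cap B| = 1.
So mu_c(A union B) = 6 + 4 - 1 = 9.

9


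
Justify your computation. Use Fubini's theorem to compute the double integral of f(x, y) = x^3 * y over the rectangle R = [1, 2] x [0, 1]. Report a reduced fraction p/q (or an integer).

f(x, y) is a tensor product of a function of x and a function of y, and both factors are bounded continuous (hence Lebesgue integrable) on the rectangle, so Fubini's theorem applies:
  integral_R f d(m x m) = (integral_a1^b1 x^3 dx) * (integral_a2^b2 y dy).
Inner integral in x: integral_{1}^{2} x^3 dx = (2^4 - 1^4)/4
  = 15/4.
Inner integral in y: integral_{0}^{1} y dy = (1^2 - 0^2)/2
  = 1/2.
Product: (15/4) * (1/2) = 15/8.

15/8


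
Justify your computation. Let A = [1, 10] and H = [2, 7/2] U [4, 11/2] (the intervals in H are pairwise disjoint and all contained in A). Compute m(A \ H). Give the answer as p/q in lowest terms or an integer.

The ambient interval has length m(A) = 10 - 1 = 9.
Since the holes are disjoint and sit inside A, by finite additivity
  m(H) = sum_i (b_i - a_i), and m(A \ H) = m(A) - m(H).
Computing the hole measures:
  m(H_1) = 7/2 - 2 = 3/2.
  m(H_2) = 11/2 - 4 = 3/2.
Summed: m(H) = 3/2 + 3/2 = 3.
So m(A \ H) = 9 - 3 = 6.

6


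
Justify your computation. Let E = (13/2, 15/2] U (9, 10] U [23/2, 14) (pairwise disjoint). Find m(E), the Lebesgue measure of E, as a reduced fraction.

For pairwise disjoint intervals, m(union_i I_i) = sum_i m(I_i),
and m is invariant under swapping open/closed endpoints (single points have measure 0).
So m(E) = sum_i (b_i - a_i).
  I_1 has length 15/2 - 13/2 = 1.
  I_2 has length 10 - 9 = 1.
  I_3 has length 14 - 23/2 = 5/2.
Summing:
  m(E) = 1 + 1 + 5/2 = 9/2.

9/2


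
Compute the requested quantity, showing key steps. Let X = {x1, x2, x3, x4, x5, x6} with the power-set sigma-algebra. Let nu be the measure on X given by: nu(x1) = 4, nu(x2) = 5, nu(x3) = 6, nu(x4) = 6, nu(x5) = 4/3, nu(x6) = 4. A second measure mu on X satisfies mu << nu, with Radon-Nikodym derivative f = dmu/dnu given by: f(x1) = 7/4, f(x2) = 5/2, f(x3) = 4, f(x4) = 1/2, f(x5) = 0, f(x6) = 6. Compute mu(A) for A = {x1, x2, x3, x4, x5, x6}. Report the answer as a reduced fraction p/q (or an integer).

By the defining property of the Radon-Nikodym derivative, for every measurable set A,
  mu(A) = integral_A f dnu.
Since nu is a discrete measure concentrated on the atoms of X, the integral over A reduces to the sum
  mu(A) = sum_{x in A} f(x) * nu({x}).
Computing each term:
  x1: f(x1) * nu(x1) = 7/4 * 4 = 7.
  x2: f(x2) * nu(x2) = 5/2 * 5 = 25/2.
  x3: f(x3) * nu(x3) = 4 * 6 = 24.
  x4: f(x4) * nu(x4) = 1/2 * 6 = 3.
  x5: f(x5) * nu(x5) = 0 * 4/3 = 0.
  x6: f(x6) * nu(x6) = 6 * 4 = 24.
Summing: mu(A) = 7 + 25/2 + 24 + 3 + 0 + 24 = 141/2.

141/2


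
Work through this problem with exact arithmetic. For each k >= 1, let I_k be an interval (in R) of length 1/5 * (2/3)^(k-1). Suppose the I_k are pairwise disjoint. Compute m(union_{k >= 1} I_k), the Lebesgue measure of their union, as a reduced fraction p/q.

By countable additivity of the Lebesgue measure on pairwise disjoint measurable sets,
  m(union_{k >= 1} I_k) = sum_{k >= 1} m(I_k) = sum_{k >= 1} a * r^(k-1),
  with a = 1/5 and r = 2/3.
Since 0 < r = 2/3 < 1, the geometric series converges:
  sum_{k >= 1} a * r^(k-1) = a / (1 - r).
  = 1/5 / (1 - 2/3)
  = 1/5 / (1/3)
  = 3/5.

3/5


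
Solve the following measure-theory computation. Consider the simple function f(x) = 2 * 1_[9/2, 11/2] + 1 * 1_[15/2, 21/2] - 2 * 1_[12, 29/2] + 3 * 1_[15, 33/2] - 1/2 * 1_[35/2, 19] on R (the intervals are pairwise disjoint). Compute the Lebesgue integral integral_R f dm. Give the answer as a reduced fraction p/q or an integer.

For a simple function f = sum_i c_i * 1_{A_i} with disjoint A_i,
  integral f dm = sum_i c_i * m(A_i).
Lengths of the A_i:
  m(A_1) = 11/2 - 9/2 = 1.
  m(A_2) = 21/2 - 15/2 = 3.
  m(A_3) = 29/2 - 12 = 5/2.
  m(A_4) = 33/2 - 15 = 3/2.
  m(A_5) = 19 - 35/2 = 3/2.
Contributions c_i * m(A_i):
  (2) * (1) = 2.
  (1) * (3) = 3.
  (-2) * (5/2) = -5.
  (3) * (3/2) = 9/2.
  (-1/2) * (3/2) = -3/4.
Total: 2 + 3 - 5 + 9/2 - 3/4 = 15/4.

15/4


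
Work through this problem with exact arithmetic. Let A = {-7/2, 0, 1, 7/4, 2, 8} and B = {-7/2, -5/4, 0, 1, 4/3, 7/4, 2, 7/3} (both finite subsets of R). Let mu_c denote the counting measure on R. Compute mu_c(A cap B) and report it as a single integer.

Counting measure on a finite set equals cardinality. mu_c(A cap B) = |A cap B| (elements appearing in both).
Enumerating the elements of A that also lie in B gives 5 element(s).
So mu_c(A cap B) = 5.

5


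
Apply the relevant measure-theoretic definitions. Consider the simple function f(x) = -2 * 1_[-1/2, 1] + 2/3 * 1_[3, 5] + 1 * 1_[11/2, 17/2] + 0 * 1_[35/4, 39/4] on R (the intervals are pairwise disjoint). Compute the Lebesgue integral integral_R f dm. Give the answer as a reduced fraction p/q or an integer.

For a simple function f = sum_i c_i * 1_{A_i} with disjoint A_i,
  integral f dm = sum_i c_i * m(A_i).
Lengths of the A_i:
  m(A_1) = 1 - (-1/2) = 3/2.
  m(A_2) = 5 - 3 = 2.
  m(A_3) = 17/2 - 11/2 = 3.
  m(A_4) = 39/4 - 35/4 = 1.
Contributions c_i * m(A_i):
  (-2) * (3/2) = -3.
  (2/3) * (2) = 4/3.
  (1) * (3) = 3.
  (0) * (1) = 0.
Total: -3 + 4/3 + 3 + 0 = 4/3.

4/3


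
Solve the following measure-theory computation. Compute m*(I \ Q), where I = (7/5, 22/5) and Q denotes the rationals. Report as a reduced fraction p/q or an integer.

The interval I = (7/5, 22/5) has m(I) = 22/5 - 7/5 = 3 (endpoints are measure-zero, so open/closed/half-open agree). Write I = (I cap Q) u (I \ Q). The rationals in I are countable, so m*(I cap Q) = 0 (cover each rational by intervals whose total length is arbitrarily small). By countable subadditivity m*(I) <= m*(I cap Q) + m*(I \ Q), hence m*(I \ Q) >= m(I) = 3. The reverse inequality m*(I \ Q) <= m*(I) = 3 is trivial since (I \ Q) is a subset of I. Therefore m*(I \ Q) = 3.

3


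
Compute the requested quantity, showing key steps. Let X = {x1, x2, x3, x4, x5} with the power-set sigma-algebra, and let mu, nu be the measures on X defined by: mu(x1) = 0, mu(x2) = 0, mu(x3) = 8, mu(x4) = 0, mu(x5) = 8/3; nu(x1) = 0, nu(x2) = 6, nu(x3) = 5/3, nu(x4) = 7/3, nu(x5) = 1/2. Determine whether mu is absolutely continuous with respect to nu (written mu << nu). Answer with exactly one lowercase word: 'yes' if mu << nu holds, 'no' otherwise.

mu << nu means: every nu-null measurable set is also mu-null; equivalently, for every atom x, if nu({x}) = 0 then mu({x}) = 0.
Checking each atom:
  x1: nu = 0, mu = 0 -> consistent with mu << nu.
  x2: nu = 6 > 0 -> no constraint.
  x3: nu = 5/3 > 0 -> no constraint.
  x4: nu = 7/3 > 0 -> no constraint.
  x5: nu = 1/2 > 0 -> no constraint.
No atom violates the condition. Therefore mu << nu.

yes


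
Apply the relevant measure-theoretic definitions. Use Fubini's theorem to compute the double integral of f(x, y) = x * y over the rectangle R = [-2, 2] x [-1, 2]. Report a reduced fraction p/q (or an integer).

f(x, y) is a tensor product of a function of x and a function of y, and both factors are bounded continuous (hence Lebesgue integrable) on the rectangle, so Fubini's theorem applies:
  integral_R f d(m x m) = (integral_a1^b1 x dx) * (integral_a2^b2 y dy).
Inner integral in x: integral_{-2}^{2} x dx = (2^2 - (-2)^2)/2
  = 0.
Inner integral in y: integral_{-1}^{2} y dy = (2^2 - (-1)^2)/2
  = 3/2.
Product: (0) * (3/2) = 0.

0


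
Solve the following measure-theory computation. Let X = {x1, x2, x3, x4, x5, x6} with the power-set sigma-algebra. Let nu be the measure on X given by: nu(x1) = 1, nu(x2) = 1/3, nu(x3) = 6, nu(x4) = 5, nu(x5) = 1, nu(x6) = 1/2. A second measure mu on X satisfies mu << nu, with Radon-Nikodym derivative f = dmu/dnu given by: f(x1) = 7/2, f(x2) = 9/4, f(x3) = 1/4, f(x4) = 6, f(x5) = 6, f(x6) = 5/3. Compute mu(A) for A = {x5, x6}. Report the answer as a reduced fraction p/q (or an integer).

By the defining property of the Radon-Nikodym derivative, for every measurable set A,
  mu(A) = integral_A f dnu.
Since nu is a discrete measure concentrated on the atoms of X, the integral over A reduces to the sum
  mu(A) = sum_{x in A} f(x) * nu({x}).
Computing each term:
  x5: f(x5) * nu(x5) = 6 * 1 = 6.
  x6: f(x6) * nu(x6) = 5/3 * 1/2 = 5/6.
Summing: mu(A) = 6 + 5/6 = 41/6.

41/6


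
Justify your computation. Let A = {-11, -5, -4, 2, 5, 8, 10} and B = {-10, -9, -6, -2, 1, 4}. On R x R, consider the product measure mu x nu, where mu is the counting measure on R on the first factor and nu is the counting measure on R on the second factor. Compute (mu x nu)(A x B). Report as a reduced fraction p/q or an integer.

For a measurable rectangle A x B, the product measure satisfies
  (mu x nu)(A x B) = mu(A) * nu(B).
  mu(A) = 7.
  nu(B) = 6.
  (mu x nu)(A x B) = 7 * 6 = 42.

42


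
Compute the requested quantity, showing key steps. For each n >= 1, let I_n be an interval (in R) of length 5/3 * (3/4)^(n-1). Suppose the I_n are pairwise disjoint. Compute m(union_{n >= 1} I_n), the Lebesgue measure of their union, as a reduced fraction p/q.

By countable additivity of the Lebesgue measure on pairwise disjoint measurable sets,
  m(union_{n >= 1} I_n) = sum_{n >= 1} m(I_n) = sum_{n >= 1} a * r^(n-1),
  with a = 5/3 and r = 3/4.
Since 0 < r = 3/4 < 1, the geometric series converges:
  sum_{n >= 1} a * r^(n-1) = a / (1 - r).
  = 5/3 / (1 - 3/4)
  = 5/3 / (1/4)
  = 20/3.

20/3


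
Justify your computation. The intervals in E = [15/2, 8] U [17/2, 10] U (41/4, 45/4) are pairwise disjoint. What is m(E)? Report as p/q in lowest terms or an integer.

For pairwise disjoint intervals, m(union_i I_i) = sum_i m(I_i),
and m is invariant under swapping open/closed endpoints (single points have measure 0).
So m(E) = sum_i (b_i - a_i).
  I_1 has length 8 - 15/2 = 1/2.
  I_2 has length 10 - 17/2 = 3/2.
  I_3 has length 45/4 - 41/4 = 1.
Summing:
  m(E) = 1/2 + 3/2 + 1 = 3.

3


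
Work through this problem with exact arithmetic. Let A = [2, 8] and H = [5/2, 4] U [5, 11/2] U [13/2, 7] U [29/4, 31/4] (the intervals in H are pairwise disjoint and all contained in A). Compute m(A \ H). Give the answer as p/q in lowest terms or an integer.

The ambient interval has length m(A) = 8 - 2 = 6.
Since the holes are disjoint and sit inside A, by finite additivity
  m(H) = sum_i (b_i - a_i), and m(A \ H) = m(A) - m(H).
Computing the hole measures:
  m(H_1) = 4 - 5/2 = 3/2.
  m(H_2) = 11/2 - 5 = 1/2.
  m(H_3) = 7 - 13/2 = 1/2.
  m(H_4) = 31/4 - 29/4 = 1/2.
Summed: m(H) = 3/2 + 1/2 + 1/2 + 1/2 = 3.
So m(A \ H) = 6 - 3 = 3.

3


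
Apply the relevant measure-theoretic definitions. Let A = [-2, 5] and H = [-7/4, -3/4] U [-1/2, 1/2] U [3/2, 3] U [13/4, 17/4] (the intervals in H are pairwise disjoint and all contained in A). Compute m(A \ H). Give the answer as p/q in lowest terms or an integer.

The ambient interval has length m(A) = 5 - (-2) = 7.
Since the holes are disjoint and sit inside A, by finite additivity
  m(H) = sum_i (b_i - a_i), and m(A \ H) = m(A) - m(H).
Computing the hole measures:
  m(H_1) = -3/4 - (-7/4) = 1.
  m(H_2) = 1/2 - (-1/2) = 1.
  m(H_3) = 3 - 3/2 = 3/2.
  m(H_4) = 17/4 - 13/4 = 1.
Summed: m(H) = 1 + 1 + 3/2 + 1 = 9/2.
So m(A \ H) = 7 - 9/2 = 5/2.

5/2


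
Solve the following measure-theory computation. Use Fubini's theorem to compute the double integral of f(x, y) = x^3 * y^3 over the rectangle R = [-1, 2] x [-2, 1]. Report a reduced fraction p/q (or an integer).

f(x, y) is a tensor product of a function of x and a function of y, and both factors are bounded continuous (hence Lebesgue integrable) on the rectangle, so Fubini's theorem applies:
  integral_R f d(m x m) = (integral_a1^b1 x^3 dx) * (integral_a2^b2 y^3 dy).
Inner integral in x: integral_{-1}^{2} x^3 dx = (2^4 - (-1)^4)/4
  = 15/4.
Inner integral in y: integral_{-2}^{1} y^3 dy = (1^4 - (-2)^4)/4
  = -15/4.
Product: (15/4) * (-15/4) = -225/16.

-225/16


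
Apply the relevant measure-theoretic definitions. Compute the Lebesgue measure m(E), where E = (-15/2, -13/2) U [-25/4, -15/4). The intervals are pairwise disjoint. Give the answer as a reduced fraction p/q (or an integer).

For pairwise disjoint intervals, m(union_i I_i) = sum_i m(I_i),
and m is invariant under swapping open/closed endpoints (single points have measure 0).
So m(E) = sum_i (b_i - a_i).
  I_1 has length -13/2 - (-15/2) = 1.
  I_2 has length -15/4 - (-25/4) = 5/2.
Summing:
  m(E) = 1 + 5/2 = 7/2.

7/2


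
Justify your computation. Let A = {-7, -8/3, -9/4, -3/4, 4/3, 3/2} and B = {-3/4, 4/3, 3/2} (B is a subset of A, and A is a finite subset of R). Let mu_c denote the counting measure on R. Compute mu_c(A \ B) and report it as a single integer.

Counting measure assigns mu_c(E) = |E| (number of elements) when E is finite. For B subset A, A \ B is the set of elements of A not in B, so |A \ B| = |A| - |B|.
|A| = 6, |B| = 3, so mu_c(A \ B) = 6 - 3 = 3.

3


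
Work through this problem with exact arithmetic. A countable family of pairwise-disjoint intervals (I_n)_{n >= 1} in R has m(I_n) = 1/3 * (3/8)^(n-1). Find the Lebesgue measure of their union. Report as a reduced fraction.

By countable additivity of the Lebesgue measure on pairwise disjoint measurable sets,
  m(union_{n >= 1} I_n) = sum_{n >= 1} m(I_n) = sum_{n >= 1} a * r^(n-1),
  with a = 1/3 and r = 3/8.
Since 0 < r = 3/8 < 1, the geometric series converges:
  sum_{n >= 1} a * r^(n-1) = a / (1 - r).
  = 1/3 / (1 - 3/8)
  = 1/3 / (5/8)
  = 8/15.

8/15


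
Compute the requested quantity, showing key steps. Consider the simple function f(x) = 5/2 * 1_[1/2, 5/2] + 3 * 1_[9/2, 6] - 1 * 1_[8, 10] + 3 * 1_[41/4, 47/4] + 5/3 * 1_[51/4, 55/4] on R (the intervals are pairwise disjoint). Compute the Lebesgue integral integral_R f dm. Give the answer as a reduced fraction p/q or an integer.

For a simple function f = sum_i c_i * 1_{A_i} with disjoint A_i,
  integral f dm = sum_i c_i * m(A_i).
Lengths of the A_i:
  m(A_1) = 5/2 - 1/2 = 2.
  m(A_2) = 6 - 9/2 = 3/2.
  m(A_3) = 10 - 8 = 2.
  m(A_4) = 47/4 - 41/4 = 3/2.
  m(A_5) = 55/4 - 51/4 = 1.
Contributions c_i * m(A_i):
  (5/2) * (2) = 5.
  (3) * (3/2) = 9/2.
  (-1) * (2) = -2.
  (3) * (3/2) = 9/2.
  (5/3) * (1) = 5/3.
Total: 5 + 9/2 - 2 + 9/2 + 5/3 = 41/3.

41/3


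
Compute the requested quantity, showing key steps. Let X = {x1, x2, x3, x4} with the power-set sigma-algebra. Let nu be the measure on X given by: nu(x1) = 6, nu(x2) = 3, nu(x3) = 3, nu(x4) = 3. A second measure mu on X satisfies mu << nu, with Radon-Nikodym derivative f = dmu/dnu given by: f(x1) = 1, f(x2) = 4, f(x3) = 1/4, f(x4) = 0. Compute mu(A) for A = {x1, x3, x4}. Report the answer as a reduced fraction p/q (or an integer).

By the defining property of the Radon-Nikodym derivative, for every measurable set A,
  mu(A) = integral_A f dnu.
Since nu is a discrete measure concentrated on the atoms of X, the integral over A reduces to the sum
  mu(A) = sum_{x in A} f(x) * nu({x}).
Computing each term:
  x1: f(x1) * nu(x1) = 1 * 6 = 6.
  x3: f(x3) * nu(x3) = 1/4 * 3 = 3/4.
  x4: f(x4) * nu(x4) = 0 * 3 = 0.
Summing: mu(A) = 6 + 3/4 + 0 = 27/4.

27/4


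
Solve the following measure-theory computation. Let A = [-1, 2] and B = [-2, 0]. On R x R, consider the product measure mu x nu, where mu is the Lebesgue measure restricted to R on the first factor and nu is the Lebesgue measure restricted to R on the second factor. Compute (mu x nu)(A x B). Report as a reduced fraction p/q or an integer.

For a measurable rectangle A x B, the product measure satisfies
  (mu x nu)(A x B) = mu(A) * nu(B).
  mu(A) = 3.
  nu(B) = 2.
  (mu x nu)(A x B) = 3 * 2 = 6.

6


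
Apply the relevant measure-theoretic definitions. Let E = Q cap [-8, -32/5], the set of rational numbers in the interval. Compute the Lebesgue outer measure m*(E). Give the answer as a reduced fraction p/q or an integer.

E = Q cap [-8, -32/5] is a subset of Q, which is countable. Enumerate Q = {q_1, q_2, ...}; for any eps > 0, cover q_k by the open interval (q_k - eps/2^(k+1), q_k + eps/2^(k+1)), of length eps/2^k. The total cover length is sum_{k>=1} eps/2^k = eps. Hence m*(E) <= m*(Q) <= eps for every eps > 0, and since outer measure is non-negative, m*(E) = 0.

0


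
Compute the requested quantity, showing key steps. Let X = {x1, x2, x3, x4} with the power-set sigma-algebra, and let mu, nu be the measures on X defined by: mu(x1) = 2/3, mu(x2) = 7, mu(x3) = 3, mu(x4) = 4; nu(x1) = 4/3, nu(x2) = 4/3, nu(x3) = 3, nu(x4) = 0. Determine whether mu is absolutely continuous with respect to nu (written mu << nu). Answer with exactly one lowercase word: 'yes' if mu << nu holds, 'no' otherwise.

mu << nu means: every nu-null measurable set is also mu-null; equivalently, for every atom x, if nu({x}) = 0 then mu({x}) = 0.
Checking each atom:
  x1: nu = 4/3 > 0 -> no constraint.
  x2: nu = 4/3 > 0 -> no constraint.
  x3: nu = 3 > 0 -> no constraint.
  x4: nu = 0, mu = 4 > 0 -> violates mu << nu.
The atom(s) x4 violate the condition (nu = 0 but mu > 0). Therefore mu is NOT absolutely continuous w.r.t. nu.

no


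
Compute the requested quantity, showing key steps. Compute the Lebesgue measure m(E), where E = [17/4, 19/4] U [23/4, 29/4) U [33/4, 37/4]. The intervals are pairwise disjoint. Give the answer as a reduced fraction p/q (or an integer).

For pairwise disjoint intervals, m(union_i I_i) = sum_i m(I_i),
and m is invariant under swapping open/closed endpoints (single points have measure 0).
So m(E) = sum_i (b_i - a_i).
  I_1 has length 19/4 - 17/4 = 1/2.
  I_2 has length 29/4 - 23/4 = 3/2.
  I_3 has length 37/4 - 33/4 = 1.
Summing:
  m(E) = 1/2 + 3/2 + 1 = 3.

3


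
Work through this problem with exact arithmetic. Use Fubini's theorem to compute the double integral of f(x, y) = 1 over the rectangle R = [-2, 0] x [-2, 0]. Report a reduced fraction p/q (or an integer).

f(x, y) is a tensor product of a function of x and a function of y, and both factors are bounded continuous (hence Lebesgue integrable) on the rectangle, so Fubini's theorem applies:
  integral_R f d(m x m) = (integral_a1^b1 1 dx) * (integral_a2^b2 1 dy).
Inner integral in x: integral_{-2}^{0} 1 dx = (0^1 - (-2)^1)/1
  = 2.
Inner integral in y: integral_{-2}^{0} 1 dy = (0^1 - (-2)^1)/1
  = 2.
Product: (2) * (2) = 4.

4


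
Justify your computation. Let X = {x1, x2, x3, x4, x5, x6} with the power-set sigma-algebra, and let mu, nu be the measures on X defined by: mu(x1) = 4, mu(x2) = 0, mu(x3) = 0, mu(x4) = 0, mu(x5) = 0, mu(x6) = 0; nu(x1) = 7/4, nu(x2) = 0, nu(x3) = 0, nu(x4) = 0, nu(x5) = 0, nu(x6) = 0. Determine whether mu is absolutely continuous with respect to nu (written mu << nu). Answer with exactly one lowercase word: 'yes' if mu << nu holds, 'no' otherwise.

mu << nu means: every nu-null measurable set is also mu-null; equivalently, for every atom x, if nu({x}) = 0 then mu({x}) = 0.
Checking each atom:
  x1: nu = 7/4 > 0 -> no constraint.
  x2: nu = 0, mu = 0 -> consistent with mu << nu.
  x3: nu = 0, mu = 0 -> consistent with mu << nu.
  x4: nu = 0, mu = 0 -> consistent with mu << nu.
  x5: nu = 0, mu = 0 -> consistent with mu << nu.
  x6: nu = 0, mu = 0 -> consistent with mu << nu.
No atom violates the condition. Therefore mu << nu.

yes


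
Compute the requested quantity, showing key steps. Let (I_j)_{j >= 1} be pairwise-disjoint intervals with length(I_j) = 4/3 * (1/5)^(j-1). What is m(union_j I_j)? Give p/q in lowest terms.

By countable additivity of the Lebesgue measure on pairwise disjoint measurable sets,
  m(union_{j >= 1} I_j) = sum_{j >= 1} m(I_j) = sum_{j >= 1} a * r^(j-1),
  with a = 4/3 and r = 1/5.
Since 0 < r = 1/5 < 1, the geometric series converges:
  sum_{j >= 1} a * r^(j-1) = a / (1 - r).
  = 4/3 / (1 - 1/5)
  = 4/3 / (4/5)
  = 5/3.

5/3


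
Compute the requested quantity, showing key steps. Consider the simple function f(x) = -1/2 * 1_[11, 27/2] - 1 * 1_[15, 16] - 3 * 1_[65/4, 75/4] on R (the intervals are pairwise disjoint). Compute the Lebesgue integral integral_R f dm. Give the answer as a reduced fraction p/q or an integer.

For a simple function f = sum_i c_i * 1_{A_i} with disjoint A_i,
  integral f dm = sum_i c_i * m(A_i).
Lengths of the A_i:
  m(A_1) = 27/2 - 11 = 5/2.
  m(A_2) = 16 - 15 = 1.
  m(A_3) = 75/4 - 65/4 = 5/2.
Contributions c_i * m(A_i):
  (-1/2) * (5/2) = -5/4.
  (-1) * (1) = -1.
  (-3) * (5/2) = -15/2.
Total: -5/4 - 1 - 15/2 = -39/4.

-39/4


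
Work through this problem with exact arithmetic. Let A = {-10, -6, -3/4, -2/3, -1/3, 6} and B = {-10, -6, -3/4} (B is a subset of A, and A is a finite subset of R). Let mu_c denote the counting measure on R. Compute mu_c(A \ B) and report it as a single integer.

Counting measure assigns mu_c(E) = |E| (number of elements) when E is finite. For B subset A, A \ B is the set of elements of A not in B, so |A \ B| = |A| - |B|.
|A| = 6, |B| = 3, so mu_c(A \ B) = 6 - 3 = 3.

3


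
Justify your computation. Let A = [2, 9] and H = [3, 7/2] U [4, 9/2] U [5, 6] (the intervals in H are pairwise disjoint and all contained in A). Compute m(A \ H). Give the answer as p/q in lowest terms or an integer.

The ambient interval has length m(A) = 9 - 2 = 7.
Since the holes are disjoint and sit inside A, by finite additivity
  m(H) = sum_i (b_i - a_i), and m(A \ H) = m(A) - m(H).
Computing the hole measures:
  m(H_1) = 7/2 - 3 = 1/2.
  m(H_2) = 9/2 - 4 = 1/2.
  m(H_3) = 6 - 5 = 1.
Summed: m(H) = 1/2 + 1/2 + 1 = 2.
So m(A \ H) = 7 - 2 = 5.

5


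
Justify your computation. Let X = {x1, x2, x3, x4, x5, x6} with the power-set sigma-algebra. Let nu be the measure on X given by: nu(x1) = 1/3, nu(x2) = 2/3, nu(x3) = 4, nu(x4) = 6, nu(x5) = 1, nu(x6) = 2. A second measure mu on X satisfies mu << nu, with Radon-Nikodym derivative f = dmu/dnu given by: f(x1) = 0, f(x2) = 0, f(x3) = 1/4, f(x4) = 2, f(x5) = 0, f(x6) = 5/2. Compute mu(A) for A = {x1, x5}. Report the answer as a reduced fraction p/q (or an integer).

By the defining property of the Radon-Nikodym derivative, for every measurable set A,
  mu(A) = integral_A f dnu.
Since nu is a discrete measure concentrated on the atoms of X, the integral over A reduces to the sum
  mu(A) = sum_{x in A} f(x) * nu({x}).
Computing each term:
  x1: f(x1) * nu(x1) = 0 * 1/3 = 0.
  x5: f(x5) * nu(x5) = 0 * 1 = 0.
Summing: mu(A) = 0 + 0 = 0.

0


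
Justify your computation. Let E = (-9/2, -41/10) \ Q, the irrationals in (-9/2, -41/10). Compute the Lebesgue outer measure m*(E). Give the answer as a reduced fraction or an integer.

The interval I = (-9/2, -41/10) has m(I) = -41/10 - (-9/2) = 2/5 (endpoints are measure-zero, so open/closed/half-open agree). Write I = (I cap Q) u (I \ Q). The rationals in I are countable, so m*(I cap Q) = 0 (cover each rational by intervals whose total length is arbitrarily small). By countable subadditivity m*(I) <= m*(I cap Q) + m*(I \ Q), hence m*(I \ Q) >= m(I) = 2/5. The reverse inequality m*(I \ Q) <= m*(I) = 2/5 is trivial since (I \ Q) is a subset of I. Therefore m*(I \ Q) = 2/5.

2/5


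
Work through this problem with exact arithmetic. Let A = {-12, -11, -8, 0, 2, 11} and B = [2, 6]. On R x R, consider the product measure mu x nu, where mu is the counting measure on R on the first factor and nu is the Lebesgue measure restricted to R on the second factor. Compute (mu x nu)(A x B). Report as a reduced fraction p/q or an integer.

For a measurable rectangle A x B, the product measure satisfies
  (mu x nu)(A x B) = mu(A) * nu(B).
  mu(A) = 6.
  nu(B) = 4.
  (mu x nu)(A x B) = 6 * 4 = 24.

24


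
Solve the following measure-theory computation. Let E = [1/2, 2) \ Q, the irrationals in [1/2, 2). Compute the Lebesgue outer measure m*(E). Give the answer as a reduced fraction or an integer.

The interval I = [1/2, 2) has m(I) = 2 - 1/2 = 3/2 (endpoints are measure-zero, so open/closed/half-open agree). Write I = (I cap Q) u (I \ Q). The rationals in I are countable, so m*(I cap Q) = 0 (cover each rational by intervals whose total length is arbitrarily small). By countable subadditivity m*(I) <= m*(I cap Q) + m*(I \ Q), hence m*(I \ Q) >= m(I) = 3/2. The reverse inequality m*(I \ Q) <= m*(I) = 3/2 is trivial since (I \ Q) is a subset of I. Therefore m*(I \ Q) = 3/2.

3/2


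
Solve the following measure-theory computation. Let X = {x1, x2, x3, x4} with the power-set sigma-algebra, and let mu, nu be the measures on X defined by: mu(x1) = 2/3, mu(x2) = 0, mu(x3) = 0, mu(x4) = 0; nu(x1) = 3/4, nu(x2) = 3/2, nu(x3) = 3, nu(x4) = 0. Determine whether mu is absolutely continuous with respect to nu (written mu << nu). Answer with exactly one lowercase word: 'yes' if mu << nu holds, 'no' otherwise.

mu << nu means: every nu-null measurable set is also mu-null; equivalently, for every atom x, if nu({x}) = 0 then mu({x}) = 0.
Checking each atom:
  x1: nu = 3/4 > 0 -> no constraint.
  x2: nu = 3/2 > 0 -> no constraint.
  x3: nu = 3 > 0 -> no constraint.
  x4: nu = 0, mu = 0 -> consistent with mu << nu.
No atom violates the condition. Therefore mu << nu.

yes


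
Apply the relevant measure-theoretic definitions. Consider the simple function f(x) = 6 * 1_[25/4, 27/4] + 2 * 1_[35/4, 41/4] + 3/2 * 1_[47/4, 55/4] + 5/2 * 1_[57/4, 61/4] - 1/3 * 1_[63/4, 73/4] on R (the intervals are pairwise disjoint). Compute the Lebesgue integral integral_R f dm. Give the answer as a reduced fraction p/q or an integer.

For a simple function f = sum_i c_i * 1_{A_i} with disjoint A_i,
  integral f dm = sum_i c_i * m(A_i).
Lengths of the A_i:
  m(A_1) = 27/4 - 25/4 = 1/2.
  m(A_2) = 41/4 - 35/4 = 3/2.
  m(A_3) = 55/4 - 47/4 = 2.
  m(A_4) = 61/4 - 57/4 = 1.
  m(A_5) = 73/4 - 63/4 = 5/2.
Contributions c_i * m(A_i):
  (6) * (1/2) = 3.
  (2) * (3/2) = 3.
  (3/2) * (2) = 3.
  (5/2) * (1) = 5/2.
  (-1/3) * (5/2) = -5/6.
Total: 3 + 3 + 3 + 5/2 - 5/6 = 32/3.

32/3


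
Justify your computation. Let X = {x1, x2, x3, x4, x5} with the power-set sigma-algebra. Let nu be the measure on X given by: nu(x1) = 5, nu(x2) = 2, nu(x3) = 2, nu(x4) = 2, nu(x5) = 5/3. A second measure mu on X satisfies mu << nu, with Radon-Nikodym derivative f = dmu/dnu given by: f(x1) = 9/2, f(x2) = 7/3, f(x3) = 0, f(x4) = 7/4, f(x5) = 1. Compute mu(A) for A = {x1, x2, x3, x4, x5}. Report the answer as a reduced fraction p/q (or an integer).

By the defining property of the Radon-Nikodym derivative, for every measurable set A,
  mu(A) = integral_A f dnu.
Since nu is a discrete measure concentrated on the atoms of X, the integral over A reduces to the sum
  mu(A) = sum_{x in A} f(x) * nu({x}).
Computing each term:
  x1: f(x1) * nu(x1) = 9/2 * 5 = 45/2.
  x2: f(x2) * nu(x2) = 7/3 * 2 = 14/3.
  x3: f(x3) * nu(x3) = 0 * 2 = 0.
  x4: f(x4) * nu(x4) = 7/4 * 2 = 7/2.
  x5: f(x5) * nu(x5) = 1 * 5/3 = 5/3.
Summing: mu(A) = 45/2 + 14/3 + 0 + 7/2 + 5/3 = 97/3.

97/3


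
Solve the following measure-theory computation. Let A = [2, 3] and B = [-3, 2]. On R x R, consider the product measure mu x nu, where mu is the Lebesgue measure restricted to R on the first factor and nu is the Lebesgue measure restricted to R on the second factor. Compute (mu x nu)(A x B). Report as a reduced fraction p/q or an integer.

For a measurable rectangle A x B, the product measure satisfies
  (mu x nu)(A x B) = mu(A) * nu(B).
  mu(A) = 1.
  nu(B) = 5.
  (mu x nu)(A x B) = 1 * 5 = 5.

5


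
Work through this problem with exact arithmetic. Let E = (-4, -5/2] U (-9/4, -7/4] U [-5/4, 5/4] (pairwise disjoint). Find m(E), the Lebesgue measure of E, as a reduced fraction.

For pairwise disjoint intervals, m(union_i I_i) = sum_i m(I_i),
and m is invariant under swapping open/closed endpoints (single points have measure 0).
So m(E) = sum_i (b_i - a_i).
  I_1 has length -5/2 - (-4) = 3/2.
  I_2 has length -7/4 - (-9/4) = 1/2.
  I_3 has length 5/4 - (-5/4) = 5/2.
Summing:
  m(E) = 3/2 + 1/2 + 5/2 = 9/2.

9/2


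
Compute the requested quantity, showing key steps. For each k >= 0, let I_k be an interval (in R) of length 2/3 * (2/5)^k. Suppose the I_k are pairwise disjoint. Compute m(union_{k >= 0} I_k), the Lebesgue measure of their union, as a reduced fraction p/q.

By countable additivity of the Lebesgue measure on pairwise disjoint measurable sets,
  m(union_{k >= 0} I_k) = sum_{k >= 0} m(I_k) = sum_{k >= 0} a * r^k,
  with a = 2/3 and r = 2/5.
Since 0 < r = 2/5 < 1, the geometric series converges:
  sum_{k >= 0} a * r^k = a / (1 - r).
  = 2/3 / (1 - 2/5)
  = 2/3 / (3/5)
  = 10/9.

10/9


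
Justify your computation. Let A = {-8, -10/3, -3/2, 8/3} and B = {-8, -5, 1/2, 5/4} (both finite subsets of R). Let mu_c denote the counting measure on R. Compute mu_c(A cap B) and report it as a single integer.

Counting measure on a finite set equals cardinality. mu_c(A cap B) = |A cap B| (elements appearing in both).
Enumerating the elements of A that also lie in B gives 1 element(s).
So mu_c(A cap B) = 1.

1
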